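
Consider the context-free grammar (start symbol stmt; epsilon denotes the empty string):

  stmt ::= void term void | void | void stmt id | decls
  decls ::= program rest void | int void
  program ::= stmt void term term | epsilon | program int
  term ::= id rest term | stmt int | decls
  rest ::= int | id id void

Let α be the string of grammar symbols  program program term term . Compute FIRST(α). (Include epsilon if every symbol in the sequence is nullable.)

Add FIRST(program)\{epsilon} = { id, int, void }; program is nullable, continue.
Add FIRST(program)\{epsilon} = { id, int, void }; program is nullable, continue.
Add FIRST(term) = { id, int, void }; term is not nullable, stop.

{ id, int, void }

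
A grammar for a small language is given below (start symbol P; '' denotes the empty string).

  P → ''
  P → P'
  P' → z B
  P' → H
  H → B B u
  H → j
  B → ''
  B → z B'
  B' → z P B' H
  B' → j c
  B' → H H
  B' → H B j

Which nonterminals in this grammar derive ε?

Directly nullable (have an ''-production): P, B.
No other nonterminal has a production whose RHS symbols are all nullable.

{ B, P }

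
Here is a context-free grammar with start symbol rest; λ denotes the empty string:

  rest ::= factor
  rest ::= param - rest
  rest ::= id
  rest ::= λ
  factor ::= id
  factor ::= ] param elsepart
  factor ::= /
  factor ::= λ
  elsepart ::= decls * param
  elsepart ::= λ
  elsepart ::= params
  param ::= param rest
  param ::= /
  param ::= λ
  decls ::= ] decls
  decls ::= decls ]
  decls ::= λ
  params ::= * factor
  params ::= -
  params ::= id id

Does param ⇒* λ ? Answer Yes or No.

Yes

param has an λ-production, so param ⇒ λ.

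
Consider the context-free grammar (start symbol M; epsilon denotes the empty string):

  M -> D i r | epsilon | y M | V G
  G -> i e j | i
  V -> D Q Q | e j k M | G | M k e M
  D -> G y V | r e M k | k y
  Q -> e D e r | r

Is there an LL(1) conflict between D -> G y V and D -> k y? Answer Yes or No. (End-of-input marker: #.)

FIRST(G y V) = { i } and FIRST(k y) = { k }.
The FIRST sets are disjoint and neither alternative is nullable — no conflict.

No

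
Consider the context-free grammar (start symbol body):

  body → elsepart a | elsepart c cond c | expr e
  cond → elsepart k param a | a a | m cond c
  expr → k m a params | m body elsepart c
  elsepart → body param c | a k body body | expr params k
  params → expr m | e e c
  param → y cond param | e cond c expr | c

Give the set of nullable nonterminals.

{ } (none)

No nonterminal has an empty production or an RHS whose symbols are all nullable.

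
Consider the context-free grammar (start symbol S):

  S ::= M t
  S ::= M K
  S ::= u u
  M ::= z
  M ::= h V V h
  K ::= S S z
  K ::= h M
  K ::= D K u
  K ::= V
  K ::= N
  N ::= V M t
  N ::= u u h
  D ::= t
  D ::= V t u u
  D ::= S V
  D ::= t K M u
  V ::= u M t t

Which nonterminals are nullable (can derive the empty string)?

No nonterminal has an empty production or an RHS whose symbols are all nullable.

{ } (none)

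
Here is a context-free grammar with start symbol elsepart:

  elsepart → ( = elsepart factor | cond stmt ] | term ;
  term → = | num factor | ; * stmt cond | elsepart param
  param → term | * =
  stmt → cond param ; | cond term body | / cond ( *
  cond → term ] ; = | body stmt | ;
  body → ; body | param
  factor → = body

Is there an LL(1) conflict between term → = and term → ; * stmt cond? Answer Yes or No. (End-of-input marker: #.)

No

FIRST(=) = { = } and FIRST(; * stmt cond) = { ; }.
The FIRST sets are disjoint and neither alternative is nullable — no conflict.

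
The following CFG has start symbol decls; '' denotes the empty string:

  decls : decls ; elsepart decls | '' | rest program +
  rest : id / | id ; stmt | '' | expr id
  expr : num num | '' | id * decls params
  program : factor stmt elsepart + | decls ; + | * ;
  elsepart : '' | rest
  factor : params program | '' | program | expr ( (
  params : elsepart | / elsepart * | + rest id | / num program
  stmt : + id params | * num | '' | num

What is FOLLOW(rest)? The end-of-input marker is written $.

In decls : rest program +: add FIRST(program +) = { (, *, +, /, ;, id, num }.
In elsepart : rest: rest is at the end, add FOLLOW(elsepart) = { $, (, *, +, /, ;, id, num }.
In params : + rest id: add FIRST(id) = { id }.
Union: FOLLOW(rest) = { $, (, *, +, /, ;, id, num }.

{ $, (, *, +, /, ;, id, num }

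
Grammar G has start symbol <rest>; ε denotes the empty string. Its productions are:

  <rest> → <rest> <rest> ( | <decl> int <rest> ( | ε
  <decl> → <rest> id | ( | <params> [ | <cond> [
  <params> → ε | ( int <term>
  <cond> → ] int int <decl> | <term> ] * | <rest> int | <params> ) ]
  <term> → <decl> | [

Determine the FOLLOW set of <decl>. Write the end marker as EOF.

In <rest> → <decl> int <rest> (: add FIRST(int <rest> () = { int }.
In <cond> → ] int int <decl>: <decl> is at the end, add FOLLOW(<cond>) = { [ }.
In <term> → <decl>: <decl> is at the end, add FOLLOW(<term>) = { ), [, ] }.
Union: FOLLOW(<decl>) = { ), [, ], int }.

{ ), [, ], int }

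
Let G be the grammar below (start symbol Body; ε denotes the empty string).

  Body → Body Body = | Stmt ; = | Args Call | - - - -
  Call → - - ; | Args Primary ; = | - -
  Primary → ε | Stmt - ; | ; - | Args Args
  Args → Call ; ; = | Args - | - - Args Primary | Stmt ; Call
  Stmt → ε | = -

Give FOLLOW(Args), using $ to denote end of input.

{ -, ;, = }

In Body → Args Call: add FIRST(Call) = { -, ;, = }.
In Call → Args Primary ; =: add FIRST(Primary ; =) = { -, ;, = }.
In Primary → Args Args: add FIRST(Args) = { -, ;, = }.
In Primary → Args Args: Args is at the end, add FOLLOW(Primary) = { -, ;, = }.
In Args → Args -: add FIRST(-) = { - }.
In Args → - - Args Primary: add FIRST(Primary)\{ε} = { -, ;, = }.
  Since Primary is nullable, also add FOLLOW(Args) = { -, ;, = }.
Union: FOLLOW(Args) = { -, ;, = }.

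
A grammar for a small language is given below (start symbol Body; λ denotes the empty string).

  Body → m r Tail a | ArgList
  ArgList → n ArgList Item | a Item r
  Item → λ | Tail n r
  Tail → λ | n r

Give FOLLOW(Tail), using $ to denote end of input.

In Body → m r Tail a: add FIRST(a) = { a }.
In Item → Tail n r: add FIRST(n r) = { n }.
Union: FOLLOW(Tail) = { a, n }.

{ a, n }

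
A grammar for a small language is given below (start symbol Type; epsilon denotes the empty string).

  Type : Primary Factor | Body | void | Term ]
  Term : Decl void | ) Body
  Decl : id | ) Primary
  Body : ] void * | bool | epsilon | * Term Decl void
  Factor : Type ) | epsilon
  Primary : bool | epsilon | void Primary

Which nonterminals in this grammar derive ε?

Directly nullable (have an epsilon-production): Body, Factor, Primary.
Type : Primary Factor with every symbol nullable, so Type is nullable.
No other nonterminal has a production whose RHS symbols are all nullable.

{ Body, Factor, Primary, Type }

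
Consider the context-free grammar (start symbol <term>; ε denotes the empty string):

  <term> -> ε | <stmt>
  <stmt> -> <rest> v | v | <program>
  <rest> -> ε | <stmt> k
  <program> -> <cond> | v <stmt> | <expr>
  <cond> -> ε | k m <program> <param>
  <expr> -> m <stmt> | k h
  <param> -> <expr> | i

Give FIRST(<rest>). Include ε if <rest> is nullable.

<rest> -> ε contributes ε.
From <rest> -> <stmt> k: <stmt> nullable, take FIRST(<stmt>) ∪ {k} = { k, m, v }.
Union: FIRST(<rest>) = { k, m, v, ε }.

{ k, m, v, ε }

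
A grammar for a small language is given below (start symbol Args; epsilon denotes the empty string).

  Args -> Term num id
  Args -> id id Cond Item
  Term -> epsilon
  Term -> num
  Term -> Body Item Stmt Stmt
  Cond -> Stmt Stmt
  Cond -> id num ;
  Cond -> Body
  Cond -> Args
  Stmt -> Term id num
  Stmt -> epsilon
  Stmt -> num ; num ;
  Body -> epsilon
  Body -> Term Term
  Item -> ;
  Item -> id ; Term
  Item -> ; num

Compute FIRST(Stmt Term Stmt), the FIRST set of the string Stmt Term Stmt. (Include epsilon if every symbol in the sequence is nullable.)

{ ;, id, num, epsilon }

Add FIRST(Stmt)\{epsilon} = { ;, id, num }; Stmt is nullable, continue.
Add FIRST(Term)\{epsilon} = { ;, id, num }; Term is nullable, continue.
Add FIRST(Stmt)\{epsilon} = { ;, id, num }; Stmt is nullable, continue.
Every symbol is nullable, so include epsilon.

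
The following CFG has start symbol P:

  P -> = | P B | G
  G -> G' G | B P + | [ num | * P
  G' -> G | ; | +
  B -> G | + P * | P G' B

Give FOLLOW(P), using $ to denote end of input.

P is the start symbol, so $ ∈ FOLLOW(P).
In P -> P B: add FIRST(B) = { *, +, ;, =, [ }.
In G -> B P +: add FIRST(+) = { + }.
In G -> * P: P is at the end, add FOLLOW(G) = { $, *, +, ;, =, [ }.
In B -> + P *: add FIRST(*) = { * }.
In B -> P G' B: add FIRST(G' B) = { *, +, ;, =, [ }.
Union: FOLLOW(P) = { $, *, +, ;, =, [ }.

{ $, *, +, ;, =, [ }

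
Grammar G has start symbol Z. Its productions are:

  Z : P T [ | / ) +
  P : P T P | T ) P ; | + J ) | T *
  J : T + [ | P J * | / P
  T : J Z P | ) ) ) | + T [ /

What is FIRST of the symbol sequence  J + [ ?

Add FIRST(J) = { ), +, / }; J is not nullable, stop.

{ ), +, / }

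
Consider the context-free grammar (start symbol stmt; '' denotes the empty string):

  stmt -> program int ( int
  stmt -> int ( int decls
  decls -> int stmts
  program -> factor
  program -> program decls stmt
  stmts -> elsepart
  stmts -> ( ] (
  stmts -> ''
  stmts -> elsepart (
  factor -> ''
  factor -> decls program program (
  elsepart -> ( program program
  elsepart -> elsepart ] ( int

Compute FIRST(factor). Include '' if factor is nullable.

factor -> '' contributes ''.
From factor -> decls program program (: add FIRST(decls) = { int }.
Union: FIRST(factor) = { int, '' }.

{ int, '' }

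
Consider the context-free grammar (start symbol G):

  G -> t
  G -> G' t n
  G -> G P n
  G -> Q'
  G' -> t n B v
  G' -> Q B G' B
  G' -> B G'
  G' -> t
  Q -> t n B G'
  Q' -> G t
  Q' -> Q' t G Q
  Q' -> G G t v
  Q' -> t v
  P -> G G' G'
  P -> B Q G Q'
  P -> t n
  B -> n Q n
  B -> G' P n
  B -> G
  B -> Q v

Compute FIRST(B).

B -> n Q n contributes {n}.
From B -> G' P n: add FIRST(G') = { n, t }.
From B -> G: add FIRST(G) = { n, t }.
From B -> Q v: add FIRST(Q) = { t }.
Union: FIRST(B) = { n, t }.

{ n, t }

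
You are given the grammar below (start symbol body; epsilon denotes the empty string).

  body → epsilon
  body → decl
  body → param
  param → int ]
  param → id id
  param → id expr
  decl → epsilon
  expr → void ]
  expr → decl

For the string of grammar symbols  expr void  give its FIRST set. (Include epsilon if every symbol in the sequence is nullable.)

Add FIRST(expr)\{epsilon} = { void }; expr is nullable, continue.
void is a terminal; add {void} and stop.

{ void }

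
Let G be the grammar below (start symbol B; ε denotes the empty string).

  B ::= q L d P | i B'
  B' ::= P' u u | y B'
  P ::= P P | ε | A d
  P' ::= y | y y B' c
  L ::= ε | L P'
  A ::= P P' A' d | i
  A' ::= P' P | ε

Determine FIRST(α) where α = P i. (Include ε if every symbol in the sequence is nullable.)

{ i, y }

Add FIRST(P)\{ε} = { i, y }; P is nullable, continue.
i is a terminal; add {i} and stop.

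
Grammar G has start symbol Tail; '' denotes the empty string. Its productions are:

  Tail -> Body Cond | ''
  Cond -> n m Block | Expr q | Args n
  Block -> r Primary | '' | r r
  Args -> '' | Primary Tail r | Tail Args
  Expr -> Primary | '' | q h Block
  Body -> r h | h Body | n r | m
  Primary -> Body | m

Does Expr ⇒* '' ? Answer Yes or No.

Expr has an ''-production, so Expr ⇒ ''.

Yes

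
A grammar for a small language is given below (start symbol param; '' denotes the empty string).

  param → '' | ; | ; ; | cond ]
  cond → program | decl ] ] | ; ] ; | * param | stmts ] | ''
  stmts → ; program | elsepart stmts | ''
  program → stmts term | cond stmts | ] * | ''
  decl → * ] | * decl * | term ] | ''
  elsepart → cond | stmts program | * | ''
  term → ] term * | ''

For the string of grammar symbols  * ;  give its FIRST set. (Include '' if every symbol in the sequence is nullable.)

{ * }

* is a terminal; add {*} and stop.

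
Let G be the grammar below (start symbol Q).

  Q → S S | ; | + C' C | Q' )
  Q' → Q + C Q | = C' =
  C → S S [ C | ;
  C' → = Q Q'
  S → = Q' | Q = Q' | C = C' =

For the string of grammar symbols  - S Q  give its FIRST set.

- is a terminal; add {-} and stop.

{ - }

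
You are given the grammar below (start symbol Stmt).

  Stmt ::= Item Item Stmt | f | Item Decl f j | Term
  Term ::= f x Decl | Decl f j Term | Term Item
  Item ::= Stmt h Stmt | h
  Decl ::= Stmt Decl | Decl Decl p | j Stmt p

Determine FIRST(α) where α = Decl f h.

Add FIRST(Decl) = { f, h, j }; Decl is not nullable, stop.

{ f, h, j }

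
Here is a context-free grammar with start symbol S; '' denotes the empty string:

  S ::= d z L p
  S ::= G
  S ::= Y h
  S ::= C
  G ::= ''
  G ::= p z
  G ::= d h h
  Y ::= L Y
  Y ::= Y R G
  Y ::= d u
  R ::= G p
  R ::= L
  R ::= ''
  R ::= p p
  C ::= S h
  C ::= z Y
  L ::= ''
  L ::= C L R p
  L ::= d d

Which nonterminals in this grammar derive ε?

Directly nullable (have an ''-production): G, R, L.
S ::= G with every symbol nullable, so S is nullable.
No other nonterminal has a production whose RHS symbols are all nullable.

{ G, L, R, S }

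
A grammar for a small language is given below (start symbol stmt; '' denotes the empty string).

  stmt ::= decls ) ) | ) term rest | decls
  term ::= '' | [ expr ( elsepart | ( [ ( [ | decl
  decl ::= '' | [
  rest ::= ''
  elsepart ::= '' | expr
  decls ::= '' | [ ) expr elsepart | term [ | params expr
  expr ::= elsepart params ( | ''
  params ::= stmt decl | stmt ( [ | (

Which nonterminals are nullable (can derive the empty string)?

{ decl, decls, elsepart, expr, params, rest, stmt, term }

Directly nullable (have an ''-production): term, decl, rest, elsepart, decls, expr.
stmt ::= decls with every symbol nullable, so stmt is nullable.
params ::= stmt decl with every symbol nullable, so params is nullable.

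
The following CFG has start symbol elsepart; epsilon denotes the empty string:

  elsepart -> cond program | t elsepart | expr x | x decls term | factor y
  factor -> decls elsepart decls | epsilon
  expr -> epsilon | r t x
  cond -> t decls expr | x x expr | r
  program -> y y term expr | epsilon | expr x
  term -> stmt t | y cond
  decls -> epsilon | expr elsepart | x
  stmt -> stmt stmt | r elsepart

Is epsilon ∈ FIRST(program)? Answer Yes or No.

program has an epsilon-production, so program ⇒ epsilon.

Yes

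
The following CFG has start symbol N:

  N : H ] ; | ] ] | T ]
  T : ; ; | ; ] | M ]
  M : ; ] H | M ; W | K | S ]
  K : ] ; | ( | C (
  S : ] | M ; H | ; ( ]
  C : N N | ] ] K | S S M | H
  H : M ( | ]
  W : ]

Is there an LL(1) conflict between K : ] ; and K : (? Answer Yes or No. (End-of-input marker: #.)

FIRST(] ;) = { ] } and FIRST(() = { ( }.
The FIRST sets are disjoint and neither alternative is nullable — no conflict.

No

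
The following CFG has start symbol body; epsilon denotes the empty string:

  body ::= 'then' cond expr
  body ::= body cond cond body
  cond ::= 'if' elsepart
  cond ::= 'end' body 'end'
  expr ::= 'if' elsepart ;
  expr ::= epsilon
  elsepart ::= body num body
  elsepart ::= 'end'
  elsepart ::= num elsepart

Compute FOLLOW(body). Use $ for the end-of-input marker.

body is the start symbol, so $ ∈ FOLLOW(body).
In body ::= body cond cond body: add FIRST(cond cond body) = { 'end', 'if' }.
In body ::= body cond cond body: body is at the end, add FOLLOW(body) = { $, 'end', 'if', 'then', ;, num }.
In cond ::= 'end' body 'end': add FIRST('end') = { 'end' }.
In elsepart ::= body num body: add FIRST(num body) = { num }.
In elsepart ::= body num body: body is at the end, add FOLLOW(elsepart) = { $, 'end', 'if', 'then', ;, num }.
Union: FOLLOW(body) = { $, 'end', 'if', 'then', ;, num }.

{ $, 'end', 'if', 'then', ;, num }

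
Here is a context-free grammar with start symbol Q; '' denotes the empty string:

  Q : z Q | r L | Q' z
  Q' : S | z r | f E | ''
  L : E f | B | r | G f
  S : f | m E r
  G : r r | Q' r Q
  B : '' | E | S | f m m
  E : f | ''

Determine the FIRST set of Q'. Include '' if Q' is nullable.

From Q' : S: add FIRST(S) = { f, m }.
Q' : z r contributes {z}.
Q' : f E contributes {f}.
Q' : '' contributes ''.
Union: FIRST(Q') = { f, m, z, '' }.

{ f, m, z, '' }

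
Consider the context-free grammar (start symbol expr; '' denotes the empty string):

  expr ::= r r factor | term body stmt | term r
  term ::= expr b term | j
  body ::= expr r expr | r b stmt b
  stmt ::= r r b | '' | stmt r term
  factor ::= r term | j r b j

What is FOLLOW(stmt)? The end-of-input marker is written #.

{ #, b, r }

In expr ::= term body stmt: stmt is at the end, add FOLLOW(expr) = { #, b, r }.
In body ::= r b stmt b: add FIRST(b) = { b }.
In stmt ::= stmt r term: add FIRST(r term) = { r }.
Union: FOLLOW(stmt) = { #, b, r }.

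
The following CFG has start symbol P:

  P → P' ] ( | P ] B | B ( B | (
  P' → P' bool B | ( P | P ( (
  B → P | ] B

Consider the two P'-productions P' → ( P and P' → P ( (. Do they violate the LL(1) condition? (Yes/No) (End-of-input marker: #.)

FIRST(( P) = { ( } and FIRST(P ( () = { (, ] }.
Both contain (, so the two alternatives are not disjoint — LL(1) conflict.

Yes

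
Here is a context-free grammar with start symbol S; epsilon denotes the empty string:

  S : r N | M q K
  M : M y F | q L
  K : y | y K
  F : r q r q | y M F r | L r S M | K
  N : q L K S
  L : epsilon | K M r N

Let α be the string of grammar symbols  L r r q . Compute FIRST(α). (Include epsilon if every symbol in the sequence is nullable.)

{ r, y }

Add FIRST(L)\{epsilon} = { y }; L is nullable, continue.
r is a terminal; add {r} and stop.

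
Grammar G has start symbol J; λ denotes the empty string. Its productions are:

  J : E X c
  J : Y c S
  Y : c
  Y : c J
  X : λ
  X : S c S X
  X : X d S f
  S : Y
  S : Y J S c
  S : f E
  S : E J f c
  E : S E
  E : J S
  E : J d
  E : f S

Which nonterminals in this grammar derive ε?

{ X }

Directly nullable (have an λ-production): X.
No other nonterminal has a production whose RHS symbols are all nullable.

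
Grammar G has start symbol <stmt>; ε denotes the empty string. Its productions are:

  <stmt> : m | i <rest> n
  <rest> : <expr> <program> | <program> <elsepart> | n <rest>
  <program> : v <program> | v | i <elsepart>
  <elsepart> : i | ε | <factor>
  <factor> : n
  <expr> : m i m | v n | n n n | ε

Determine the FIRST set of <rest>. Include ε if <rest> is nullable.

{ i, m, n, v }

From <rest> : <expr> <program>: <expr> nullable, take FIRST(<expr>) ∪ FIRST(<program>) = { i, m, n, v }.
From <rest> : <program> <elsepart>: add FIRST(<program>) = { i, v }.
<rest> : n <rest> contributes {n}.
Union: FIRST(<rest>) = { i, m, n, v }.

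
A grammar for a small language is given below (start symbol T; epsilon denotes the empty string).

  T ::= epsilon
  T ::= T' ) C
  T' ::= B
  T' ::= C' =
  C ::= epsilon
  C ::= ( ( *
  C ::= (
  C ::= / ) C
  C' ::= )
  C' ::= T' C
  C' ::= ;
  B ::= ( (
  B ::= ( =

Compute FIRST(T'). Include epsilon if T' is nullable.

From T' ::= B: add FIRST(B) = { ( }.
From T' ::= C' =: add FIRST(C') = { (, ), ; }.
Union: FIRST(T') = { (, ), ; }.

{ (, ), ; }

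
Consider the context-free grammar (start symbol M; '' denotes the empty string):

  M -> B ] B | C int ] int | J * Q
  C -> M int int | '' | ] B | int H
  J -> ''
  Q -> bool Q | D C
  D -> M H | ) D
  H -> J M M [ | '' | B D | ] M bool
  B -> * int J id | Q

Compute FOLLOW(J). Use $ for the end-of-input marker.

{ ), *, ], bool, id, int }

In M -> J * Q: add FIRST(* Q) = { * }.
In H -> J M M [: add FIRST(M M [) = { ), *, ], bool, int }.
In B -> * int J id: add FIRST(id) = { id }.
Union: FOLLOW(J) = { ), *, ], bool, id, int }.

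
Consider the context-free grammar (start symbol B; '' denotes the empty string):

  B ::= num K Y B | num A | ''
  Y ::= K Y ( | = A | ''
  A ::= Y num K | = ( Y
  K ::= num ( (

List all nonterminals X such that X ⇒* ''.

Directly nullable (have an ''-production): B, Y.
No other nonterminal has a production whose RHS symbols are all nullable.

{ B, Y }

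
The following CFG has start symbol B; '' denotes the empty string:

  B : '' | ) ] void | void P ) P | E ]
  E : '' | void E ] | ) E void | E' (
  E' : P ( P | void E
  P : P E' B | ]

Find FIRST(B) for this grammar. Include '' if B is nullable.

{ ), ], void, '' }

B : '' contributes ''.
B : ) ] void contributes {)}.
B : void P ) P contributes {void}.
From B : E ]: E nullable, take FIRST(E) ∪ {]} = { ), ], void }.
Union: FIRST(B) = { ), ], void, '' }.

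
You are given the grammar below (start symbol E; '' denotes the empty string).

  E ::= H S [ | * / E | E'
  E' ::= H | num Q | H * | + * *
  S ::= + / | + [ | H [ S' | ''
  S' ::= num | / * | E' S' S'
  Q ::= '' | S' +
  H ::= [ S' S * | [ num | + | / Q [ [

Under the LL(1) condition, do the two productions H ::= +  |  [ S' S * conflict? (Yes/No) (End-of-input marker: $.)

FIRST(+) = { + } and FIRST([ S' S *) = { [ }.
The FIRST sets are disjoint and neither alternative is nullable — no conflict.

No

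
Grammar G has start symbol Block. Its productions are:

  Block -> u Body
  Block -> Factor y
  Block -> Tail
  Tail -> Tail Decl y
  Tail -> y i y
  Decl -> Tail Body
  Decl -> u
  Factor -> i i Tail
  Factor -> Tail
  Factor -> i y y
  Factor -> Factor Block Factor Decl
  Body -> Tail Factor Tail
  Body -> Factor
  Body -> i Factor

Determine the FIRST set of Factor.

{ i, y }

Factor -> i i Tail contributes {i}.
From Factor -> Tail: add FIRST(Tail) = { y }.
Factor -> i y y contributes {i}.
From Factor -> Factor Block Factor Decl: add FIRST(Factor) = { i, y }.
Union: FIRST(Factor) = { i, y }.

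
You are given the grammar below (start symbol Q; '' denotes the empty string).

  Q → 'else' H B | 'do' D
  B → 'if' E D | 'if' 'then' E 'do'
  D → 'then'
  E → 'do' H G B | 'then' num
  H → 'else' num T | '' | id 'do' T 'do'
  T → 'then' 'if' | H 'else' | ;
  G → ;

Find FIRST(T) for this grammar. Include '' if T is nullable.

{ 'else', 'then', ;, id }

T → 'then' 'if' contributes {'then'}.
From T → H 'else': H nullable, take FIRST(H) ∪ {'else'} = { 'else', id }.
T → ; contributes {;}.
Union: FIRST(T) = { 'else', 'then', ;, id }.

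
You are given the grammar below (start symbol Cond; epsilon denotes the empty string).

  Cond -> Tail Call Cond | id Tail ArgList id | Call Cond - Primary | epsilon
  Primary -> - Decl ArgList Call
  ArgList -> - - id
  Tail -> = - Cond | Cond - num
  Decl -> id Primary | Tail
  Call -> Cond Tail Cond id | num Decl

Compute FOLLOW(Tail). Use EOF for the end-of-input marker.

{ EOF, -, =, id, num }

In Cond -> Tail Call Cond: add FIRST(Call Cond) = { -, =, id, num }.
In Cond -> id Tail ArgList id: add FIRST(ArgList id) = { - }.
In Decl -> Tail: Tail is at the end, add FOLLOW(Decl) = { EOF, -, =, id, num }.
In Call -> Cond Tail Cond id: add FIRST(Cond id) = { -, =, id, num }.
Union: FOLLOW(Tail) = { EOF, -, =, id, num }.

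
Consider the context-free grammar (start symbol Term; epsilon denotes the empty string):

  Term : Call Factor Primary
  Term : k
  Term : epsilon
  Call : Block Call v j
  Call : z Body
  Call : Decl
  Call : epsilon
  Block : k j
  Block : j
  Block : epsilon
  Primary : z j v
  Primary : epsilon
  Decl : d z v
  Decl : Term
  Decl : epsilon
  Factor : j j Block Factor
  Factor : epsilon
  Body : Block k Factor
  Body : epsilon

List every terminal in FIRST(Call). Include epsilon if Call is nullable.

{ d, j, k, v, z, epsilon }

From Call : Block Call v j: Block, Call nullable, take FIRST(Block) ∪ FIRST(Call) ∪ {v} = { d, j, k, v, z }.
Call : z Body contributes {z}.
From Call : Decl: add FIRST(Decl) = { d, j, k, v, z, epsilon } (including epsilon since Decl is nullable).
Call : epsilon contributes epsilon.
Union: FIRST(Call) = { d, j, k, v, z, epsilon }.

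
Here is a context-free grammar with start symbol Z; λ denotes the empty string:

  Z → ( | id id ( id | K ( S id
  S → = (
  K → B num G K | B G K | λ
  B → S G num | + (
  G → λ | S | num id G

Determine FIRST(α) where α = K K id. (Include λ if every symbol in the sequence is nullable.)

{ +, =, id }

Add FIRST(K)\{λ} = { +, = }; K is nullable, continue.
Add FIRST(K)\{λ} = { +, = }; K is nullable, continue.
id is a terminal; add {id} and stop.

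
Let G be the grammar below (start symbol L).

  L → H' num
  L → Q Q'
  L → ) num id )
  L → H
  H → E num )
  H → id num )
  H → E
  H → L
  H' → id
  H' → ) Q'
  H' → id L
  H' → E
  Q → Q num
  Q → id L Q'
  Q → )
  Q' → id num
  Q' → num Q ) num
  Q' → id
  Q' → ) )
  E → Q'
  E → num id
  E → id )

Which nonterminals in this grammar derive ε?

{ } (none)

No nonterminal has an empty production or an RHS whose symbols are all nullable.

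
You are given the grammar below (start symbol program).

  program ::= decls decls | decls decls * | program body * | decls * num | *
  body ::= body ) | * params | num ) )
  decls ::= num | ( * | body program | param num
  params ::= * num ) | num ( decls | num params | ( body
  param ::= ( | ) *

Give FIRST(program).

From program ::= decls decls: add FIRST(decls) = { (, ), *, num }.
From program ::= decls decls *: add FIRST(decls) = { (, ), *, num }.
From program ::= program body *: add FIRST(program) = { (, ), *, num }.
From program ::= decls * num: add FIRST(decls) = { (, ), *, num }.
program ::= * contributes {*}.
Union: FIRST(program) = { (, ), *, num }.

{ (, ), *, num }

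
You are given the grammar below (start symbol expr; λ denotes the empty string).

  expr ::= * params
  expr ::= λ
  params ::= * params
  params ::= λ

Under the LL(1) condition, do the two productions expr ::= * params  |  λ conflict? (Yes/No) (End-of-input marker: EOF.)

FIRST(* params) = { * } and FIRST(λ) = { λ }.
The second is nullable but FOLLOW(expr) = { EOF } is disjoint from FIRST of the first.

No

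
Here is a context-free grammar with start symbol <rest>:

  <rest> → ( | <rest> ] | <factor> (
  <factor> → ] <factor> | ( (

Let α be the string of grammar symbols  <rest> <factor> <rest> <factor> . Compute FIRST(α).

{ (, ] }

Add FIRST(<rest>) = { (, ] }; <rest> is not nullable, stop.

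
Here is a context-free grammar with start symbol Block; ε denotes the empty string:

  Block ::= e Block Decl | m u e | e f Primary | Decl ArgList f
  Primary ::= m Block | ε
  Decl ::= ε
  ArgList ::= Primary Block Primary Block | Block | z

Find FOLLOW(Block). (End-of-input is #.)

{ #, e, f, m, z }

Block is the start symbol, so # ∈ FOLLOW(Block).
In Block ::= e Block Decl: add FIRST(Decl)\{ε} = {  }.
  Since Decl is nullable, also add FOLLOW(Block) = { #, e, f, m, z }.
In Primary ::= m Block: Block is at the end, add FOLLOW(Primary) = { #, e, f, m, z }.
In ArgList ::= Primary Block Primary Block: add FIRST(Primary Block) = { e, m, z }.
In ArgList ::= Primary Block Primary Block: Block is at the end, add FOLLOW(ArgList) = { f }.
In ArgList ::= Block: Block is at the end, add FOLLOW(ArgList) = { f }.
Union: FOLLOW(Block) = { #, e, f, m, z }.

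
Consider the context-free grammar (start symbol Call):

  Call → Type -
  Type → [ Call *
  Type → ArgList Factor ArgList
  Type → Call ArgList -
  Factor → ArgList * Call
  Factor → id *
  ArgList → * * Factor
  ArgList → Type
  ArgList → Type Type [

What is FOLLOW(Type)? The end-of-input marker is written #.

{ *, -, [, id }

In Call → Type -: add FIRST(-) = { - }.
In ArgList → Type: Type is at the end, add FOLLOW(ArgList) = { *, -, [, id }.
In ArgList → Type Type [: add FIRST(Type [) = { *, [ }.
In ArgList → Type Type [: add FIRST([) = { [ }.
Union: FOLLOW(Type) = { *, -, [, id }.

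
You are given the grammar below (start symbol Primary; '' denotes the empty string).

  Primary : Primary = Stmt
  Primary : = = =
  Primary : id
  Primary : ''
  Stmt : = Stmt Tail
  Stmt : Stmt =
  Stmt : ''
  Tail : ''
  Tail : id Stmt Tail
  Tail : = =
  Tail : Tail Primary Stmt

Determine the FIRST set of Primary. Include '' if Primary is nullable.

From Primary : Primary = Stmt: Primary nullable, take FIRST(Primary) ∪ {=} = { =, id }.
Primary : = = = contributes {=}.
Primary : id contributes {id}.
Primary : '' contributes ''.
Union: FIRST(Primary) = { =, id, '' }.

{ =, id, '' }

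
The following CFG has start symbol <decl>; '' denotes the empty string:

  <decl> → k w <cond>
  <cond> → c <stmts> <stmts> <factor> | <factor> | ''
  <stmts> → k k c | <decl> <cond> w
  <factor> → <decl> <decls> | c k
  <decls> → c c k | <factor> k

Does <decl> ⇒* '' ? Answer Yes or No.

Nullable nonterminals: <cond>.
No production of <decl> has an RHS whose symbols are all nullable, so <decl> is not nullable.

No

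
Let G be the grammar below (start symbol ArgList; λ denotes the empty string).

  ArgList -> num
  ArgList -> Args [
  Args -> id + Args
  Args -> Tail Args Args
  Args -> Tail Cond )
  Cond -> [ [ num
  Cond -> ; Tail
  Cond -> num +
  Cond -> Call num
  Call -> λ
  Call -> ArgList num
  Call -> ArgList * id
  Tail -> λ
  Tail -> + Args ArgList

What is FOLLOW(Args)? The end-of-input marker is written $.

{ +, ;, [, id, num }

In ArgList -> Args [: add FIRST([) = { [ }.
In Args -> id + Args: Args is at the end, add FOLLOW(Args) = { +, ;, [, id, num }.
In Args -> Tail Args Args: add FIRST(Args) = { +, ;, [, id, num }.
In Args -> Tail Args Args: Args is at the end, add FOLLOW(Args) = { +, ;, [, id, num }.
In Tail -> + Args ArgList: add FIRST(ArgList) = { +, ;, [, id, num }.
Union: FOLLOW(Args) = { +, ;, [, id, num }.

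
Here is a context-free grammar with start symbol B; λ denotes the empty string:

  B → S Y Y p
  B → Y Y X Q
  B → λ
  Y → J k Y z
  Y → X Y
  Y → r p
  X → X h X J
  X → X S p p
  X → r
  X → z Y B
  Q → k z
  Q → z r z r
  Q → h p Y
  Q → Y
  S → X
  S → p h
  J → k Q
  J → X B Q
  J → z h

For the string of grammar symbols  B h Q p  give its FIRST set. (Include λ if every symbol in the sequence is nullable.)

Add FIRST(B)\{λ} = { k, p, r, z }; B is nullable, continue.
h is a terminal; add {h} and stop.

{ h, k, p, r, z }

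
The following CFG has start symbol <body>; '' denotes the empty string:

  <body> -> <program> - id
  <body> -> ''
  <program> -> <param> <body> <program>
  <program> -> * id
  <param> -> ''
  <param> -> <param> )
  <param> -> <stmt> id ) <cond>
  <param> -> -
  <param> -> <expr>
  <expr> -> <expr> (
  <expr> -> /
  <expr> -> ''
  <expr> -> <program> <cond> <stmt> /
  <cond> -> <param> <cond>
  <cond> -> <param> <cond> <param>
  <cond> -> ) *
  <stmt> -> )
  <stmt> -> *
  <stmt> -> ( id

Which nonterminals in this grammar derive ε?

Directly nullable (have an ''-production): <body>, <param>, <expr>.
No other nonterminal has a production whose RHS symbols are all nullable.

{ <body>, <expr>, <param> }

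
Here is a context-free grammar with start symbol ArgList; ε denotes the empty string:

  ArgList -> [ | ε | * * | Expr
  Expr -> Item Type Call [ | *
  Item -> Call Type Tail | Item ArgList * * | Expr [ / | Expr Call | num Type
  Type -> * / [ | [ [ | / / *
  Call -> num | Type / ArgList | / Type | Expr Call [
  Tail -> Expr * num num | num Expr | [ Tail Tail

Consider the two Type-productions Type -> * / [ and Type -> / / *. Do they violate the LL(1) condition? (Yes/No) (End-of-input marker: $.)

No

FIRST(* / [) = { * } and FIRST(/ / *) = { / }.
The FIRST sets are disjoint and neither alternative is nullable — no conflict.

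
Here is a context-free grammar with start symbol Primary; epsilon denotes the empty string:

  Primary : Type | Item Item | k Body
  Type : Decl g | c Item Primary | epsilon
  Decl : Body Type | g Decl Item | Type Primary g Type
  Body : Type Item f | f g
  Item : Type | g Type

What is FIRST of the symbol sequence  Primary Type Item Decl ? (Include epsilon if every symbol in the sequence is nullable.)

{ c, f, g, k }

Add FIRST(Primary)\{epsilon} = { c, f, g, k }; Primary is nullable, continue.
Add FIRST(Type)\{epsilon} = { c, f, g, k }; Type is nullable, continue.
Add FIRST(Item)\{epsilon} = { c, f, g, k }; Item is nullable, continue.
Add FIRST(Decl) = { c, f, g, k }; Decl is not nullable, stop.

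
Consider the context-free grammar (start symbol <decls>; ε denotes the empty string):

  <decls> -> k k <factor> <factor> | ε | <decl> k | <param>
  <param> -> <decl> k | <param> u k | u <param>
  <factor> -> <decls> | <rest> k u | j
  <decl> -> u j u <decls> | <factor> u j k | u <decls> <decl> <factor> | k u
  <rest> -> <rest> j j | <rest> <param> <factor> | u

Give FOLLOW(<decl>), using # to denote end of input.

In <decls> -> <decl> k: add FIRST(k) = { k }.
In <param> -> <decl> k: add FIRST(k) = { k }.
In <decl> -> u <decls> <decl> <factor>: add FIRST(<factor>)\{ε} = { j, k, u }.
  Since <factor> is nullable, also add FOLLOW(<decl>) = { j, k, u }.
Union: FOLLOW(<decl>) = { j, k, u }.

{ j, k, u }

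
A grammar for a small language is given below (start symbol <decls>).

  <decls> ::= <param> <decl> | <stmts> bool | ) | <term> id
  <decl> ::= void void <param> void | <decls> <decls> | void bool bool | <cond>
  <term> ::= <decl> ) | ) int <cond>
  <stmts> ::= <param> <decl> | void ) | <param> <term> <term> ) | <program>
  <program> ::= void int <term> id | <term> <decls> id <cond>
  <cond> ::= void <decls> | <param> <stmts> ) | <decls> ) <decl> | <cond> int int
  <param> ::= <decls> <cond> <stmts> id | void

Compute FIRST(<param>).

From <param> ::= <decls> <cond> <stmts> id: add FIRST(<decls>) = { ), void }.
<param> ::= void contributes {void}.
Union: FIRST(<param>) = { ), void }.

{ ), void }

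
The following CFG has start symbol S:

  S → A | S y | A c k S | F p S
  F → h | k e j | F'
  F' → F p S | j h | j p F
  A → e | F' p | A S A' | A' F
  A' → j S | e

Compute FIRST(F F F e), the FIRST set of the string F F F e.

Add FIRST(F) = { h, j, k }; F is not nullable, stop.

{ h, j, k }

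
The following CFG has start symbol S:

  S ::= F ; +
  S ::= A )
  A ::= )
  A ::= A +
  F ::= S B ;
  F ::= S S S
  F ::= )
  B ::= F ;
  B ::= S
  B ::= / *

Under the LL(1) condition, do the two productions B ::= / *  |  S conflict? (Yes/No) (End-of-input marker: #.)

No

FIRST(/ *) = { / } and FIRST(S) = { ) }.
The FIRST sets are disjoint and neither alternative is nullable — no conflict.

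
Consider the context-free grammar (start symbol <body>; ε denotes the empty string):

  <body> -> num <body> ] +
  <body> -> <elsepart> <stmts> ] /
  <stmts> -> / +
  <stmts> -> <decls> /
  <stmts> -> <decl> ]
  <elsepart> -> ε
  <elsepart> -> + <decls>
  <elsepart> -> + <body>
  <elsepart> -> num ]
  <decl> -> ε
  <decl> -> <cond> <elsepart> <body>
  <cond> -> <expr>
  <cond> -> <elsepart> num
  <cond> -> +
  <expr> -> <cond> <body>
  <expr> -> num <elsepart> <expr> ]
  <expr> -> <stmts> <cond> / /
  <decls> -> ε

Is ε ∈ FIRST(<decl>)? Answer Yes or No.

<decl> has an ε-production, so <decl> ⇒ ε.

Yes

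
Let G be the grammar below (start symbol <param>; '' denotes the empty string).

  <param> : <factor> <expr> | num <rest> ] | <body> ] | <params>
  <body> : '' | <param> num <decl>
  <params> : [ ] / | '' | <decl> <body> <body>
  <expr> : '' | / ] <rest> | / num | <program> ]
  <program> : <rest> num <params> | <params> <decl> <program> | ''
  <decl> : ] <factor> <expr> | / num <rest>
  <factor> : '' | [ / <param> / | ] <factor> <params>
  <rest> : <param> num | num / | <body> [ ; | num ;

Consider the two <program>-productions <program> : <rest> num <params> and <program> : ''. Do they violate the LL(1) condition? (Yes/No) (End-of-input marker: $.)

FIRST(<rest> num <params>) = { /, [, ], num } and FIRST('') = { '' }.
The second alternative is nullable and FOLLOW(<program>) = { ] } shares ] with FIRST of the first — conflict.

Yes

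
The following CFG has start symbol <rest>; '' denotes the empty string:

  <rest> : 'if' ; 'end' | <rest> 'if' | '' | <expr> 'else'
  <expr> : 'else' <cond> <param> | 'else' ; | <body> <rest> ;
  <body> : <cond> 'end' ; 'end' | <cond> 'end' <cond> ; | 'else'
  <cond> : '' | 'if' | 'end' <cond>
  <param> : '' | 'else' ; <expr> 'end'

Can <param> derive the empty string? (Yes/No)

<param> has an ''-production, so <param> ⇒ ''.

Yes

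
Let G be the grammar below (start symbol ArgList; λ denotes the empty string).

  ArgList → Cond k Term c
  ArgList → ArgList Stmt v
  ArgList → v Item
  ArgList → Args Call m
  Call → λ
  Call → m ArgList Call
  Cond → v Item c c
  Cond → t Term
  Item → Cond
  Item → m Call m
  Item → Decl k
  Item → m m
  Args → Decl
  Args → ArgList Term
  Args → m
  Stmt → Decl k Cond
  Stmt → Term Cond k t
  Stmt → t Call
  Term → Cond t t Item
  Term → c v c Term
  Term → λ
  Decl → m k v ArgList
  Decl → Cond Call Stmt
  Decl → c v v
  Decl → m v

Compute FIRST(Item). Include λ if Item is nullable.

From Item → Cond: add FIRST(Cond) = { t, v }.
Item → m Call m contributes {m}.
From Item → Decl k: add FIRST(Decl) = { c, m, t, v }.
Item → m m contributes {m}.
Union: FIRST(Item) = { c, m, t, v }.

{ c, m, t, v }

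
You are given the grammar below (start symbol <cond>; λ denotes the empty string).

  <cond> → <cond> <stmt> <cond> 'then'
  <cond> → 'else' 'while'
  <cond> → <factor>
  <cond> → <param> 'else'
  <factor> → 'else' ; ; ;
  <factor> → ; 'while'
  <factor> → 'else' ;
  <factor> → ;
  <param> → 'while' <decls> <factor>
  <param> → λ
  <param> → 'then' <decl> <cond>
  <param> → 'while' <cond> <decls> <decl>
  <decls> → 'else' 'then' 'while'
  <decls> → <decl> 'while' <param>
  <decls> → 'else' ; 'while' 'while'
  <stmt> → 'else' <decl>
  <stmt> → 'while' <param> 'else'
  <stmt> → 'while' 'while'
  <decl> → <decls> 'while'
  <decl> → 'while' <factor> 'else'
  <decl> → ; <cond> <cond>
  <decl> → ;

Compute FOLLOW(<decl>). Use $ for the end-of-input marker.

{ 'else', 'then', 'while', ; }

In <param> → 'then' <decl> <cond>: add FIRST(<cond>) = { 'else', 'then', 'while', ; }.
In <param> → 'while' <cond> <decls> <decl>: <decl> is at the end, add FOLLOW(<param>) = { 'else', 'while', ; }.
In <decls> → <decl> 'while' <param>: add FIRST('while' <param>) = { 'while' }.
In <stmt> → 'else' <decl>: <decl> is at the end, add FOLLOW(<stmt>) = { 'else', 'then', 'while', ; }.
Union: FOLLOW(<decl>) = { 'else', 'then', 'while', ; }.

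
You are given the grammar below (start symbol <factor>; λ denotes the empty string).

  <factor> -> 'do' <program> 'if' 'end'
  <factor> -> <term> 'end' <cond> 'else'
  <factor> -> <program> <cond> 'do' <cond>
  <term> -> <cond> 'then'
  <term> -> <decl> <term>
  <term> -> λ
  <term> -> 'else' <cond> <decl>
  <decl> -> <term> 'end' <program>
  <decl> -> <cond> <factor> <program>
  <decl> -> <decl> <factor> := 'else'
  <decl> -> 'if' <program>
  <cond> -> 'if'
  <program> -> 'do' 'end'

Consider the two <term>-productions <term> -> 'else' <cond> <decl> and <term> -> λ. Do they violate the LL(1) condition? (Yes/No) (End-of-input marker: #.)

No

FIRST('else' <cond> <decl>) = { 'else' } and FIRST(λ) = { λ }.
The second is nullable but FOLLOW(<term>) = { 'end' } is disjoint from FIRST of the first.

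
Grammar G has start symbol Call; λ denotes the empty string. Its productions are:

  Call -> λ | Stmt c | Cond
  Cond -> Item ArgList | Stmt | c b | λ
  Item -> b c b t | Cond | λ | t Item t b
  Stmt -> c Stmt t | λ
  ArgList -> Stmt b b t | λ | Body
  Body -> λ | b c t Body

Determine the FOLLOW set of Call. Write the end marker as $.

Call is the start symbol, so $ ∈ FOLLOW(Call).
Union: FOLLOW(Call) = { $ }.

{ $ }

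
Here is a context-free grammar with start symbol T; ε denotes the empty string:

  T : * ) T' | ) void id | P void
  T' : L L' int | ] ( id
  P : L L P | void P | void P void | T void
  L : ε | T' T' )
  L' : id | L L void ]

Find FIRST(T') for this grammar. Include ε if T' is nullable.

{ ], id, void }

From T' : L L' int: L nullable, take FIRST(L) ∪ FIRST(L') = { ], id, void }.
T' : ] ( id contributes {]}.
Union: FIRST(T') = { ], id, void }.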